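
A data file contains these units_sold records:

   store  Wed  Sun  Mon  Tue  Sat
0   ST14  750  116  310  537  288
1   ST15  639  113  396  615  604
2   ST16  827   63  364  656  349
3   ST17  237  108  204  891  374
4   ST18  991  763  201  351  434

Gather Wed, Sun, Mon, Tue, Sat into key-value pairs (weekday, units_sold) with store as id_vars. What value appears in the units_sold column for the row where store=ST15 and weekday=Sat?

Unpivoting turns each (store, wide-column) pair into one long row.
The wide cell at row ST15, column Sat holds 604, so the long row (ST15, Sat) has units_sold=604.

604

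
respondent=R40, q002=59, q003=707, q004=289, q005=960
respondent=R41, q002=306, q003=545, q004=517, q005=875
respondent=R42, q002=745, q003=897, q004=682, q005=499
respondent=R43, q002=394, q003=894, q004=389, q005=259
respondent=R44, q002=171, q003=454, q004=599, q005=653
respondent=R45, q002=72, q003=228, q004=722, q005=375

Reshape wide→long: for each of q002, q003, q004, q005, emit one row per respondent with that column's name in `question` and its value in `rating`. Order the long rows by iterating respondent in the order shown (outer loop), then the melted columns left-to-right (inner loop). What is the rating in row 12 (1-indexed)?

24 rows total (6 × 4). Row 12: index ⌊(12-1)/4⌋ = 2 into respondent → R42; (12-1) mod 4 = 3 into the melted columns → q005.
So row 12 is (R42, q005, 499); rating = 499.

499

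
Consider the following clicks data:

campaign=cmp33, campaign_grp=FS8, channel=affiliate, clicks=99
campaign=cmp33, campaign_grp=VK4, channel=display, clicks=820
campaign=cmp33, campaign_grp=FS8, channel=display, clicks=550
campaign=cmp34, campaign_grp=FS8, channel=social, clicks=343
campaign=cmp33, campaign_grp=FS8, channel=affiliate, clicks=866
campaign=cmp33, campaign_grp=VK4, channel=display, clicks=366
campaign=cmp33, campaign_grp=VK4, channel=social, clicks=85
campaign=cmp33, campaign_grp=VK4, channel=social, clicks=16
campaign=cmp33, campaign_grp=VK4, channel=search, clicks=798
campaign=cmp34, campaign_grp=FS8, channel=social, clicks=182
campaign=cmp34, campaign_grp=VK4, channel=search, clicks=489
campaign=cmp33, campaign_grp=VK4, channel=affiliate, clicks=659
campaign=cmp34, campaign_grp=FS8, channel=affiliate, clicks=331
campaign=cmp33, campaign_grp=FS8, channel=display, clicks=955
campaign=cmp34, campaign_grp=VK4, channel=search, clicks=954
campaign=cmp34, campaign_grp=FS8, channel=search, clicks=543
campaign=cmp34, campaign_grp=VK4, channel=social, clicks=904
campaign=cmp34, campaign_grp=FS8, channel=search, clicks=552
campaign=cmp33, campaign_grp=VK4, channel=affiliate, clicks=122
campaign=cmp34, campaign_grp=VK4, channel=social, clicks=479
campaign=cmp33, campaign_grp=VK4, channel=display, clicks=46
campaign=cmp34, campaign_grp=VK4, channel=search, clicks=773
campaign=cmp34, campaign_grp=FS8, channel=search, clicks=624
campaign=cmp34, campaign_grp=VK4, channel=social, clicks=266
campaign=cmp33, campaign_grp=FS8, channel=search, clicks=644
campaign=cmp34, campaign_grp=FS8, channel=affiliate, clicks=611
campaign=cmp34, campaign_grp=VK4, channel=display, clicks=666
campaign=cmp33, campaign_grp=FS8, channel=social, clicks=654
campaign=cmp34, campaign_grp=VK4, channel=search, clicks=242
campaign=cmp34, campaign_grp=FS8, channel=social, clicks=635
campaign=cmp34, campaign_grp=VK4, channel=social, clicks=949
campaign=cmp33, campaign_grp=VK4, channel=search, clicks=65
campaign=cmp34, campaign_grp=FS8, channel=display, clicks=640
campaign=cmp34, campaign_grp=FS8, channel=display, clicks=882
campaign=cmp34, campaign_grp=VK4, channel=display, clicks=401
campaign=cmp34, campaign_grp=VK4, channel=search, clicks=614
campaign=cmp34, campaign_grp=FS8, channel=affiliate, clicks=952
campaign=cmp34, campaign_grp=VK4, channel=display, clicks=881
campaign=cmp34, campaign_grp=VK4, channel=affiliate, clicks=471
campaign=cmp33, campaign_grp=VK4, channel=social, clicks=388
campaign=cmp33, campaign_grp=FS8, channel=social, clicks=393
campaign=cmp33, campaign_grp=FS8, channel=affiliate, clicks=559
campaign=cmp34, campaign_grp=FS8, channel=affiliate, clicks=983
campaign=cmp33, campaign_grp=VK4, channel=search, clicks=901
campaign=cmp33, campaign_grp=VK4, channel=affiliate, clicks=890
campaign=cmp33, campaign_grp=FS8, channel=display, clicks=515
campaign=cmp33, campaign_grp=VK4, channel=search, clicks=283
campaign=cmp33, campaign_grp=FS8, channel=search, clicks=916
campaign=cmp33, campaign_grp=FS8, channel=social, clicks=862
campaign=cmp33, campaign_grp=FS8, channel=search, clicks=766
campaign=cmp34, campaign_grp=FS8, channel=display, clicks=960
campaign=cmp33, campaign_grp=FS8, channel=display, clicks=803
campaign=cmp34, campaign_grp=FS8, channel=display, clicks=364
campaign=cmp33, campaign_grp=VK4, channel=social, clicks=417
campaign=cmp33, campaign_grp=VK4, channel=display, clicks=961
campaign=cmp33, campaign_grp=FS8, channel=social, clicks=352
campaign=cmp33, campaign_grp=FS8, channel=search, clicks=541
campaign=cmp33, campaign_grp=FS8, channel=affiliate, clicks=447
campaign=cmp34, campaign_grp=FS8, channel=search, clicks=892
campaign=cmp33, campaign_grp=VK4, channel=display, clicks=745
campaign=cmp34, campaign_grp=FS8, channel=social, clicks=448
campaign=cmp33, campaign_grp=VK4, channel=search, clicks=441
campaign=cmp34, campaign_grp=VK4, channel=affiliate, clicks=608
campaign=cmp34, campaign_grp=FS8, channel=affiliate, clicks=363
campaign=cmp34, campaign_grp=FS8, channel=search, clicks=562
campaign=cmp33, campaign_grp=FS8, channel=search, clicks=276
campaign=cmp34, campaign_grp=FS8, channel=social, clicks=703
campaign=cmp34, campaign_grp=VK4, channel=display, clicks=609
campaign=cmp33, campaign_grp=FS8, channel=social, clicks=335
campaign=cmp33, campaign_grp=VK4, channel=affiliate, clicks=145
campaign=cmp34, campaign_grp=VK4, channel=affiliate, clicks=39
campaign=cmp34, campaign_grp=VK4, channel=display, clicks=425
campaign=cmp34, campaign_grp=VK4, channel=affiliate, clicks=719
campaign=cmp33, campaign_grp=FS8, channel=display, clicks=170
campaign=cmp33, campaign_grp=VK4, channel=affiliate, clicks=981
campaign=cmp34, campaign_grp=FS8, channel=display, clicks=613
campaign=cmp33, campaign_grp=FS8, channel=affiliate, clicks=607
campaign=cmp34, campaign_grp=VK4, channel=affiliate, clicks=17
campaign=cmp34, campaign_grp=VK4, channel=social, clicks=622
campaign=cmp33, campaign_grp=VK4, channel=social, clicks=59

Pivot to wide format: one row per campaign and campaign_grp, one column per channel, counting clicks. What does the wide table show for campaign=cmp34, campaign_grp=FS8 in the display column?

Rows with campaign=cmp34, campaign_grp=FS8 and channel=display: clicks values are 640, 882, 960, 364, 613.
5 rows match — count = 5.

5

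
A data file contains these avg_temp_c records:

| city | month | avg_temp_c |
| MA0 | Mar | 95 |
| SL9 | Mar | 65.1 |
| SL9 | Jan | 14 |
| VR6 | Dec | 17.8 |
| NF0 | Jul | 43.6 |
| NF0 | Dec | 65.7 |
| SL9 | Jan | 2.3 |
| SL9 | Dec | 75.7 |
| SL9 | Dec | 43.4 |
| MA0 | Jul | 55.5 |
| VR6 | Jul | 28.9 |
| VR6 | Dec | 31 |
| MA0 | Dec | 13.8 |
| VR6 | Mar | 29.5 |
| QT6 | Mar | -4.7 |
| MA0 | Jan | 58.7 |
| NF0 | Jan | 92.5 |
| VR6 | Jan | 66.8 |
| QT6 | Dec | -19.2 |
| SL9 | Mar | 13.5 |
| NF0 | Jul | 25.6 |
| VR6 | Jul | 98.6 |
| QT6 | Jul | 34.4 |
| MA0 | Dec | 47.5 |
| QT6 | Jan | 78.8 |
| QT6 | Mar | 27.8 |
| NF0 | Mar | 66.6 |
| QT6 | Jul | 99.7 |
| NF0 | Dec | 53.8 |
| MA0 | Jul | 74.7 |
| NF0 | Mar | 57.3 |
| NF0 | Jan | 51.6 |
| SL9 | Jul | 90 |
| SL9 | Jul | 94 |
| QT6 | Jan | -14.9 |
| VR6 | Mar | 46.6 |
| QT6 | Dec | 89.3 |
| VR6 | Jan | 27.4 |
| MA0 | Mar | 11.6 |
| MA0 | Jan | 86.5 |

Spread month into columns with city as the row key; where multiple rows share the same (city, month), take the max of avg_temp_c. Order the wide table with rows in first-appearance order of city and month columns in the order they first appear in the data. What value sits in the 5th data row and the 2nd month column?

With rows in first-appearance order of city, row 5 is city=QT6. month columns in first-appearance order: Mar, Jan, Dec, Jul; column 2 is Jan.
Long rows with city=QT6, month=Jan: max(78.8, -14.9) = 78.8.

78.8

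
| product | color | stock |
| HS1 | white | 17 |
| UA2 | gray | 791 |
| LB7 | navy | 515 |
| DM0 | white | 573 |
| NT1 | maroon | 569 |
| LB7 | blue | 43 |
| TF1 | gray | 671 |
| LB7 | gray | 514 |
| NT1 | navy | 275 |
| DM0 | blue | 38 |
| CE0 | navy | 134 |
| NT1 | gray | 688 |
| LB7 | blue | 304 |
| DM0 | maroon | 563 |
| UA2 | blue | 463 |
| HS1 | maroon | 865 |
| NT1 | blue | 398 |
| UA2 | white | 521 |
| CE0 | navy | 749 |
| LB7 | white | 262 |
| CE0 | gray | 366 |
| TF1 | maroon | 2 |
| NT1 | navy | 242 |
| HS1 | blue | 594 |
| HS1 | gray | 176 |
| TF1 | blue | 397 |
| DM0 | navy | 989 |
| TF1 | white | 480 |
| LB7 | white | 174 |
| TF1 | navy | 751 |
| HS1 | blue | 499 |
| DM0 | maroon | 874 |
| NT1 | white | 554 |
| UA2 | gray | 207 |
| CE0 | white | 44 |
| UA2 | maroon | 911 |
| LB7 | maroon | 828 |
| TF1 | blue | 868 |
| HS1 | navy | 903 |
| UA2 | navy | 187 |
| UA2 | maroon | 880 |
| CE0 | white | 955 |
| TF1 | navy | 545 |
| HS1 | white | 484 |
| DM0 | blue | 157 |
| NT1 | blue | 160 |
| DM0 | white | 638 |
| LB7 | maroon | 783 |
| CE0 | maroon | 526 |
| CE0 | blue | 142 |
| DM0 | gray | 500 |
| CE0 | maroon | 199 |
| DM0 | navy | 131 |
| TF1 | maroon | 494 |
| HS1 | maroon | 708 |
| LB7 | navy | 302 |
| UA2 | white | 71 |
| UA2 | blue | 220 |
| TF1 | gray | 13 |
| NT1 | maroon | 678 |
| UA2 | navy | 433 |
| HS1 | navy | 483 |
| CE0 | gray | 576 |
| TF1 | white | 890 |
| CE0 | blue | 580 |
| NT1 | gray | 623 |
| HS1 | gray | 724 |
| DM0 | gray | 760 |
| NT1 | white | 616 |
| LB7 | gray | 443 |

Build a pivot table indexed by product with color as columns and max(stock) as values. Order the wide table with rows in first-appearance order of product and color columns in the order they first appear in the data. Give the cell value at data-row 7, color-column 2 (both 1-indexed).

576

With rows in first-appearance order of product, row 7 is product=CE0. color columns in first-appearance order: white, gray, navy, maroon, blue; column 2 is gray.
Long rows with product=CE0, color=gray: max(366, 576) = 576.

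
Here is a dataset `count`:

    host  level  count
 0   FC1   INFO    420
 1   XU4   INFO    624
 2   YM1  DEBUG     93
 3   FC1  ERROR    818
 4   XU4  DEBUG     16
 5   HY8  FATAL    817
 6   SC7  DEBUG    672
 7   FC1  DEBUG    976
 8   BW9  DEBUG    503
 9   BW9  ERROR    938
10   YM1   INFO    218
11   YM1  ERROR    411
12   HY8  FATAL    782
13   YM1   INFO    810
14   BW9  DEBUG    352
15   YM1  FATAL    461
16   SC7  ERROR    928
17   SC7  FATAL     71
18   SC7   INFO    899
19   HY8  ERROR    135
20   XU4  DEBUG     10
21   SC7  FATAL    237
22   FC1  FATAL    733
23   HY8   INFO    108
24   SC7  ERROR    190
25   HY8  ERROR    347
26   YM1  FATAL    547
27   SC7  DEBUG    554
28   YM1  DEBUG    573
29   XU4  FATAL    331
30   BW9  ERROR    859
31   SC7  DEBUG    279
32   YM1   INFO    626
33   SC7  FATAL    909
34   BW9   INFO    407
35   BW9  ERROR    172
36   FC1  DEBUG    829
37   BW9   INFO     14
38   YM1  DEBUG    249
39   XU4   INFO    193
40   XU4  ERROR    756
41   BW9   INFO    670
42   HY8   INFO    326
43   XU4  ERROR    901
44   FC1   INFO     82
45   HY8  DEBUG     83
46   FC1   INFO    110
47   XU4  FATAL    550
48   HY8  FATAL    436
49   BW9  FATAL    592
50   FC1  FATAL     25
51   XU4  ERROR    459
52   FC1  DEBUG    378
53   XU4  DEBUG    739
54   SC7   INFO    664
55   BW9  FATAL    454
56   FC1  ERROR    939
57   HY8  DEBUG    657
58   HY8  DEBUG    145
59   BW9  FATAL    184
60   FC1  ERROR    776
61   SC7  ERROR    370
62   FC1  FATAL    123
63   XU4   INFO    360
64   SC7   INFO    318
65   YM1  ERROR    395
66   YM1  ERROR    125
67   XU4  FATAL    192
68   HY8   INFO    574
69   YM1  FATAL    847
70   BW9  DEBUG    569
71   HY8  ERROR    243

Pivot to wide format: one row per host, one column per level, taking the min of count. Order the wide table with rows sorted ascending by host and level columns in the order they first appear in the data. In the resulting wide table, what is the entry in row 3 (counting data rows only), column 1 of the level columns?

With rows sorted ascending by host, row 3 is host=HY8. level columns in first-appearance order: INFO, DEBUG, ERROR, FATAL; column 1 is INFO.
Long rows with host=HY8, level=INFO: min(108, 326, 574) = 108.

108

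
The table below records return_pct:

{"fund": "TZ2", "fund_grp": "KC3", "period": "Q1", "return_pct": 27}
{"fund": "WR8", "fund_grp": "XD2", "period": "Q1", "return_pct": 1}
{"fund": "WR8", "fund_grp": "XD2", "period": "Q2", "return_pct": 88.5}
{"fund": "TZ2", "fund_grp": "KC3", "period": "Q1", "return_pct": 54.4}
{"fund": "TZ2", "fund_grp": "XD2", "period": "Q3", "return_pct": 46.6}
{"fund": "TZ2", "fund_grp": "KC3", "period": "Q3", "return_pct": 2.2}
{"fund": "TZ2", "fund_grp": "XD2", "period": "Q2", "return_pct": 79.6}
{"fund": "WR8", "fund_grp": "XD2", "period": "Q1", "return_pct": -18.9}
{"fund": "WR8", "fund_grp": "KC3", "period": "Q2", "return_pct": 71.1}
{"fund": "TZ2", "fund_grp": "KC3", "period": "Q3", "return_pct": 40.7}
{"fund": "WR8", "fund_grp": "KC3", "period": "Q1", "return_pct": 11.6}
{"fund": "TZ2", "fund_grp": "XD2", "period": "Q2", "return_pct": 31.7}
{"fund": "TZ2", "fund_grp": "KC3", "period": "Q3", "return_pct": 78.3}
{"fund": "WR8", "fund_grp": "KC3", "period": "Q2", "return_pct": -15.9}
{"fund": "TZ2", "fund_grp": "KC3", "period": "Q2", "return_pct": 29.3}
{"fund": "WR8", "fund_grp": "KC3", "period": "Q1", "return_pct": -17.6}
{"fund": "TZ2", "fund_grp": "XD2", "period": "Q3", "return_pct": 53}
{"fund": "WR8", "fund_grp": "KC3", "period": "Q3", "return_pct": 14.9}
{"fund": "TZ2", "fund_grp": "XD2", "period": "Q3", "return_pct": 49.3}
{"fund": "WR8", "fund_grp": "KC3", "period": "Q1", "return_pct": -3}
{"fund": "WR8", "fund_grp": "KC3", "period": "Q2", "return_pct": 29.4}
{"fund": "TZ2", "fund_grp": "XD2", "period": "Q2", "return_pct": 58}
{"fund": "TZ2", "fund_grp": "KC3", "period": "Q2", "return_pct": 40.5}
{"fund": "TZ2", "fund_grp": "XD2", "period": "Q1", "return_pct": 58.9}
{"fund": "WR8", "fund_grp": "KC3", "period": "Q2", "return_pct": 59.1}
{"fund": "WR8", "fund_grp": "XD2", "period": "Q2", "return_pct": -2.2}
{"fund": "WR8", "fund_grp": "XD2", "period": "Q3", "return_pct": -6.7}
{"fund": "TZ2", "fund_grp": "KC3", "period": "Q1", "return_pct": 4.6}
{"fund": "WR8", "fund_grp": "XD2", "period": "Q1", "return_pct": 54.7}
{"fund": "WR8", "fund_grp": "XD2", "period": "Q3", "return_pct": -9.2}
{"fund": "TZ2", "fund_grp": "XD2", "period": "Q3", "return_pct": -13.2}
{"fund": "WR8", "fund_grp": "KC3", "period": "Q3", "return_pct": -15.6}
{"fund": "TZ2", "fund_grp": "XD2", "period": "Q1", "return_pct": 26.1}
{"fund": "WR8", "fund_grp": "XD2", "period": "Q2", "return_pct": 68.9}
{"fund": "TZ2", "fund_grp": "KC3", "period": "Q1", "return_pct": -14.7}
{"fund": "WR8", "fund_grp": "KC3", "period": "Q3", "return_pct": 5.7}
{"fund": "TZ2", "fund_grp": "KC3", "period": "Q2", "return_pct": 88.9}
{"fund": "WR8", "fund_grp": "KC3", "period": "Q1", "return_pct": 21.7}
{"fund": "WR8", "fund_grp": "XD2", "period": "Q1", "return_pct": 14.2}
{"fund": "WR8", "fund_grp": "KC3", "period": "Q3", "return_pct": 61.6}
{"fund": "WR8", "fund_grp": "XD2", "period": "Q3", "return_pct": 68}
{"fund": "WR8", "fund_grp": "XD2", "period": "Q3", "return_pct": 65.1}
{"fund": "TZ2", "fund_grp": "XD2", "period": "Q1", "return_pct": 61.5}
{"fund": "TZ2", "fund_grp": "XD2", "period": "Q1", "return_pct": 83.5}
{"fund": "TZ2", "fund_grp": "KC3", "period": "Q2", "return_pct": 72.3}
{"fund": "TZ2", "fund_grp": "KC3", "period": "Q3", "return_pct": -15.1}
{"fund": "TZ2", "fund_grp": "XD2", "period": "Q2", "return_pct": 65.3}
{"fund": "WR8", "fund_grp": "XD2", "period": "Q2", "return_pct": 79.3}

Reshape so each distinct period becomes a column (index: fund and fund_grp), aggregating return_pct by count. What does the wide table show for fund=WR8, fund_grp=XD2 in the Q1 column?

Rows with fund=WR8, fund_grp=XD2 and period=Q1: return_pct values are 1, -18.9, 54.7, 14.2.
4 rows match — count = 4.

4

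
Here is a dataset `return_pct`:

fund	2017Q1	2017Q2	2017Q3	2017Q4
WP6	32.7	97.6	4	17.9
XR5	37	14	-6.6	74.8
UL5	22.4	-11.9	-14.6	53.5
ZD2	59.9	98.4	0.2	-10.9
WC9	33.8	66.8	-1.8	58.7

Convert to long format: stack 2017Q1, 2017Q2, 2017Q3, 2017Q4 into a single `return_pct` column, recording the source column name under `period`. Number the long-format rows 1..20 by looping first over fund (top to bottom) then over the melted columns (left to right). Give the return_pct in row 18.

66.8

20 rows total (5 × 4). Row 18: index ⌊(18-1)/4⌋ = 4 into fund → WC9; (18-1) mod 4 = 1 into the melted columns → 2017Q2.
So row 18 is (WC9, 2017Q2, 66.8); return_pct = 66.8.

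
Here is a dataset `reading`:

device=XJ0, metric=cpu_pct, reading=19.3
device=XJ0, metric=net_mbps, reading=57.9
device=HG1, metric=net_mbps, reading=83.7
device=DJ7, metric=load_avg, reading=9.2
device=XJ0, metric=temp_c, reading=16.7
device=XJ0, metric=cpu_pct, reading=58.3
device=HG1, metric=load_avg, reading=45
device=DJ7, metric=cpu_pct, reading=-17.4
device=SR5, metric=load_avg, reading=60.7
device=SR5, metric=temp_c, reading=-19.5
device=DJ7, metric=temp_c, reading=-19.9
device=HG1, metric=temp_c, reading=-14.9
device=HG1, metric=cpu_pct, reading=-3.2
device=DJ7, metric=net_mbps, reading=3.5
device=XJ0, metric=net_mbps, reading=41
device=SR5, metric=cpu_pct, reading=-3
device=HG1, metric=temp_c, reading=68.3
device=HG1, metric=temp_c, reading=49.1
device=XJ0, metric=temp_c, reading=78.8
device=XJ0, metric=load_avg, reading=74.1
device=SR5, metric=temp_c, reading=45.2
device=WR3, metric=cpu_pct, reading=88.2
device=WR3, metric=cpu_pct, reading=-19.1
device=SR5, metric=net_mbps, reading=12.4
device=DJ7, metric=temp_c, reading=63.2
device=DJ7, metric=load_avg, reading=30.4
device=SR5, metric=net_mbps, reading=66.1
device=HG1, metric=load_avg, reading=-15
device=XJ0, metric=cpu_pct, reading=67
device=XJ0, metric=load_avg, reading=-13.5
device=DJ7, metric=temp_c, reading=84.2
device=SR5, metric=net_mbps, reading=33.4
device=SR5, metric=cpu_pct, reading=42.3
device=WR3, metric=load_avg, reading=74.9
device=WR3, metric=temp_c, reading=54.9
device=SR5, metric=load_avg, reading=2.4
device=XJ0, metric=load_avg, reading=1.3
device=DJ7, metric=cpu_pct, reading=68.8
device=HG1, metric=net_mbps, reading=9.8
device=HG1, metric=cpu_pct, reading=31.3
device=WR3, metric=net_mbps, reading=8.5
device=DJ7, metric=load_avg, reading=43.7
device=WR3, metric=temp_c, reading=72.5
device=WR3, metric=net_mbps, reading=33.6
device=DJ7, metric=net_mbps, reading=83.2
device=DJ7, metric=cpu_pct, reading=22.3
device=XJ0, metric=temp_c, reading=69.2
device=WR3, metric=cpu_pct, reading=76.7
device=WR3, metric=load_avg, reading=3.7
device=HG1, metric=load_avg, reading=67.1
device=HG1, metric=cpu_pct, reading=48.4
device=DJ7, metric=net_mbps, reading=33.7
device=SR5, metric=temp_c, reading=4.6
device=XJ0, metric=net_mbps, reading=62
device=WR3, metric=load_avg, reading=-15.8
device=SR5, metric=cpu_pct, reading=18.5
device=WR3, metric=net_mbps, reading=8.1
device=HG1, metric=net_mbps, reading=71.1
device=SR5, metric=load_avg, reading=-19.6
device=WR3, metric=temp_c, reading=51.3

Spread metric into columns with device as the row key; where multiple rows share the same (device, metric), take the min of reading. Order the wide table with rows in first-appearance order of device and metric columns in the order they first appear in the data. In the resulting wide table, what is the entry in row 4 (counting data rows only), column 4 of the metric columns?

-19.5

With rows in first-appearance order of device, row 4 is device=SR5. metric columns in first-appearance order: cpu_pct, net_mbps, load_avg, temp_c; column 4 is temp_c.
Long rows with device=SR5, metric=temp_c: min(-19.5, 45.2, 4.6) = -19.5.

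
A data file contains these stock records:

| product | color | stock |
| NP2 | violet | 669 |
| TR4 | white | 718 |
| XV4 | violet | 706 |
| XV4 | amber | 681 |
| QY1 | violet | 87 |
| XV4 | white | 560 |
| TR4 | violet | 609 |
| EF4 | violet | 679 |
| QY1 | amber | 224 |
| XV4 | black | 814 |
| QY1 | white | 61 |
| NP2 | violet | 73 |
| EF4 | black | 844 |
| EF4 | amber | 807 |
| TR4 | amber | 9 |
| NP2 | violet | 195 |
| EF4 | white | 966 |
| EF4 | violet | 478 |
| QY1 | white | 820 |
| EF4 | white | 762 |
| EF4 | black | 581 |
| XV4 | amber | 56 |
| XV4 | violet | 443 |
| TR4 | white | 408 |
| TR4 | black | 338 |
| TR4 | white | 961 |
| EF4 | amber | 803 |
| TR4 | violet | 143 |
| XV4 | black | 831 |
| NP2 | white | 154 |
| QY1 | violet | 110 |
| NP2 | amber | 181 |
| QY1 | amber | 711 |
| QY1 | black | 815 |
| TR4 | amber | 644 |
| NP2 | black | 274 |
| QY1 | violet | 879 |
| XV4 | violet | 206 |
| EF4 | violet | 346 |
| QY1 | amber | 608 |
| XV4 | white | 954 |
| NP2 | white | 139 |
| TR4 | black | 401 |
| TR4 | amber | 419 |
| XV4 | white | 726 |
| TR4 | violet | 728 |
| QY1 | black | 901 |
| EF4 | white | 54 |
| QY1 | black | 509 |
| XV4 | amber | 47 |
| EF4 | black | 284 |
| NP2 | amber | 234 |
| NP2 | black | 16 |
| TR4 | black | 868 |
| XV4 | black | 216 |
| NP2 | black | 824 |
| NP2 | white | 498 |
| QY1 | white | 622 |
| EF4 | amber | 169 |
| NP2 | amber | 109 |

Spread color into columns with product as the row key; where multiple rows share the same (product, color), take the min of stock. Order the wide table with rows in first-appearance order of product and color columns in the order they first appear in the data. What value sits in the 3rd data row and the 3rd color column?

47

With rows in first-appearance order of product, row 3 is product=XV4. color columns in first-appearance order: violet, white, amber, black; column 3 is amber.
Long rows with product=XV4, color=amber: min(681, 56, 47) = 47.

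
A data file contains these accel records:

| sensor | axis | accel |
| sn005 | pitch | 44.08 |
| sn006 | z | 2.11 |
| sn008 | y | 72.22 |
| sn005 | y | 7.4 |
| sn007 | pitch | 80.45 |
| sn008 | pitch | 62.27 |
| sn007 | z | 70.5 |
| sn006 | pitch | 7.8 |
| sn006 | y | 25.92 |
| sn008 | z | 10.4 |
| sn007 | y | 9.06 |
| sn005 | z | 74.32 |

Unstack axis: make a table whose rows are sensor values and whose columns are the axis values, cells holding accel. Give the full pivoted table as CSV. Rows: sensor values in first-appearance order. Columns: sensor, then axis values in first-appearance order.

sensor,pitch,z,y
sn005,44.08,74.32,7.4
sn006,7.8,2.11,25.92
sn008,62.27,10.4,72.22
sn007,80.45,70.5,9.06

Columns: sensor plus the 3 distinct axis values (pitch, z, y).
For example, row sn005 column pitch takes accel=44.08 from the long row (sn005, pitch).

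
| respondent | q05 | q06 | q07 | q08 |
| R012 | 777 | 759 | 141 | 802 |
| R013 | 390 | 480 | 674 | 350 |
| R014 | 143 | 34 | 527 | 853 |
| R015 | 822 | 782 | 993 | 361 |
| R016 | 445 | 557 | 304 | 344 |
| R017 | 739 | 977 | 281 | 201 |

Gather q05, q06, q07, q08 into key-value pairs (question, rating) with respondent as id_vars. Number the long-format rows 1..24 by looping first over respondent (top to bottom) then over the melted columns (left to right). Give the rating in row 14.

782

24 rows total (6 × 4). Row 14: index ⌊(14-1)/4⌋ = 3 into respondent → R015; (14-1) mod 4 = 1 into the melted columns → q06.
So row 14 is (R015, q06, 782); rating = 782.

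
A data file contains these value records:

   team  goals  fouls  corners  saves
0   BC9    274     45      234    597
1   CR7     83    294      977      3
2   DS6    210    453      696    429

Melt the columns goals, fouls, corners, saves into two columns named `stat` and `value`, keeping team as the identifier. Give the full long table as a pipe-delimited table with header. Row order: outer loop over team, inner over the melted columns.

Each (team, column) pair becomes one row: 3 × 4 = 12 rows.
For example, (BC9, goals) → value=274.

| team | stat | value |
| BC9 | goals | 274 |
| BC9 | fouls | 45 |
| BC9 | corners | 234 |
| BC9 | saves | 597 |
| CR7 | goals | 83 |
| CR7 | fouls | 294 |
| CR7 | corners | 977 |
| CR7 | saves | 3 |
| DS6 | goals | 210 |
| DS6 | fouls | 453 |
| DS6 | corners | 696 |
| DS6 | saves | 429 |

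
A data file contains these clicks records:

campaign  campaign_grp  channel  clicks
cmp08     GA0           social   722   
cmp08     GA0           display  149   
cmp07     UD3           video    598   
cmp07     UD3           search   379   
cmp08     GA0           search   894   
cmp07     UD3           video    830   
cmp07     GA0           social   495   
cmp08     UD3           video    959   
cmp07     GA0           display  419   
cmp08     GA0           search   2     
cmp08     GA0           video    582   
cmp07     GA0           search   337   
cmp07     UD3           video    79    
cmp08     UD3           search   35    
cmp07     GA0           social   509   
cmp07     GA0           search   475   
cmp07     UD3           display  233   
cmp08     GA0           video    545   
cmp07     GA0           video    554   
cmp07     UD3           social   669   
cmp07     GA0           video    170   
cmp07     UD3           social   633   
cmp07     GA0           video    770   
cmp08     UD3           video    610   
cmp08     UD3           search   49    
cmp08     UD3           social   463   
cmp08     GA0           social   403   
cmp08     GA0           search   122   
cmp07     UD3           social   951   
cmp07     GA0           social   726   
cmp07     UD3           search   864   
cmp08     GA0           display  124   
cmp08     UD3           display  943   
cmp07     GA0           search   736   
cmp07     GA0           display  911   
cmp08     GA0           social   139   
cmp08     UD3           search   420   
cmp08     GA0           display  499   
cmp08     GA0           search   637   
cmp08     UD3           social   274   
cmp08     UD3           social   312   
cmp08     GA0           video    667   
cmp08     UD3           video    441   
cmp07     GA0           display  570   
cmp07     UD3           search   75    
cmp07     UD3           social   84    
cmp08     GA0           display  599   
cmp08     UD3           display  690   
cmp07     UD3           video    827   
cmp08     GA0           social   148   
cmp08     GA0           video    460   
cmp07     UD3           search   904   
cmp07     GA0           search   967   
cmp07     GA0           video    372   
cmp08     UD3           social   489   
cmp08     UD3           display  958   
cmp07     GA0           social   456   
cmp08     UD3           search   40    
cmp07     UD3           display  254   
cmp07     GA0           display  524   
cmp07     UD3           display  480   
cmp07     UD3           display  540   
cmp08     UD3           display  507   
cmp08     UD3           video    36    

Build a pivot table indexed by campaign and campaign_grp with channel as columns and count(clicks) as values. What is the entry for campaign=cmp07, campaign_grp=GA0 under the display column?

4

Rows with campaign=cmp07, campaign_grp=GA0 and channel=display: clicks values are 419, 911, 570, 524.
4 rows match — count = 4.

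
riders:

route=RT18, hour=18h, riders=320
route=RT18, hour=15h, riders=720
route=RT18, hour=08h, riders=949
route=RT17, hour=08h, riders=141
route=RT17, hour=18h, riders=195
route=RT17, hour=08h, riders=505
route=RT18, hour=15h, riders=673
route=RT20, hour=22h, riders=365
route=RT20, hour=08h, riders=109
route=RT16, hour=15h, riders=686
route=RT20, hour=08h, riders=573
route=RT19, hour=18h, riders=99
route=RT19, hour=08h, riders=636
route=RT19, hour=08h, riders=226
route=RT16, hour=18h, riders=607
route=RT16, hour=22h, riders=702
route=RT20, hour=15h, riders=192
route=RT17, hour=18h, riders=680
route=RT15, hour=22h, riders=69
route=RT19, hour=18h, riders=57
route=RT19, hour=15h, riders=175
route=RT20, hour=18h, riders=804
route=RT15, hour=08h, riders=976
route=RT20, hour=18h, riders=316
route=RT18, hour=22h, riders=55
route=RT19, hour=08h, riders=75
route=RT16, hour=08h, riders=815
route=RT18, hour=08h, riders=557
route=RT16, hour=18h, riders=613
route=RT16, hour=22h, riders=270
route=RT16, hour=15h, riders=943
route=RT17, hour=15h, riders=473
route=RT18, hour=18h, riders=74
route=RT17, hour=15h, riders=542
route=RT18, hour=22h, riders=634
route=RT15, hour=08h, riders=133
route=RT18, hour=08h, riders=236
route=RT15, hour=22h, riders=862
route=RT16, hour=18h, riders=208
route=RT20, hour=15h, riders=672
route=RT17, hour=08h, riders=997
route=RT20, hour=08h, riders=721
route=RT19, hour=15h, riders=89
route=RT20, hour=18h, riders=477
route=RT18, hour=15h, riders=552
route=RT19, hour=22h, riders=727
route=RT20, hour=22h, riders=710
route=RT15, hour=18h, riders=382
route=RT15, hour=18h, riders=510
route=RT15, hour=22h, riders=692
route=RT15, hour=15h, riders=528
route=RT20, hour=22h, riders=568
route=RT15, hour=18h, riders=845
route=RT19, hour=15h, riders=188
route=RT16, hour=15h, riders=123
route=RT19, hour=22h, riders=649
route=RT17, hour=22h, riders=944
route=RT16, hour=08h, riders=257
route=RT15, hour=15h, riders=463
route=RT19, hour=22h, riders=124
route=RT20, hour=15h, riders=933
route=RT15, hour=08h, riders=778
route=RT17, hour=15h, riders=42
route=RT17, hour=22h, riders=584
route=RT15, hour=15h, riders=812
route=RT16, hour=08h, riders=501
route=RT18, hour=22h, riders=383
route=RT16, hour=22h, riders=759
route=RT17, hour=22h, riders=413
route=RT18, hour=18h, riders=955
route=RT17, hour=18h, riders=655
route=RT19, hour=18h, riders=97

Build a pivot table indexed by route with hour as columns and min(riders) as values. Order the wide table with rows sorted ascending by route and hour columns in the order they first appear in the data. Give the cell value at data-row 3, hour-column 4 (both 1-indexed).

With rows sorted ascending by route, row 3 is route=RT17. hour columns in first-appearance order: 18h, 15h, 08h, 22h; column 4 is 22h.
Long rows with route=RT17, hour=22h: min(944, 584, 413) = 413.

413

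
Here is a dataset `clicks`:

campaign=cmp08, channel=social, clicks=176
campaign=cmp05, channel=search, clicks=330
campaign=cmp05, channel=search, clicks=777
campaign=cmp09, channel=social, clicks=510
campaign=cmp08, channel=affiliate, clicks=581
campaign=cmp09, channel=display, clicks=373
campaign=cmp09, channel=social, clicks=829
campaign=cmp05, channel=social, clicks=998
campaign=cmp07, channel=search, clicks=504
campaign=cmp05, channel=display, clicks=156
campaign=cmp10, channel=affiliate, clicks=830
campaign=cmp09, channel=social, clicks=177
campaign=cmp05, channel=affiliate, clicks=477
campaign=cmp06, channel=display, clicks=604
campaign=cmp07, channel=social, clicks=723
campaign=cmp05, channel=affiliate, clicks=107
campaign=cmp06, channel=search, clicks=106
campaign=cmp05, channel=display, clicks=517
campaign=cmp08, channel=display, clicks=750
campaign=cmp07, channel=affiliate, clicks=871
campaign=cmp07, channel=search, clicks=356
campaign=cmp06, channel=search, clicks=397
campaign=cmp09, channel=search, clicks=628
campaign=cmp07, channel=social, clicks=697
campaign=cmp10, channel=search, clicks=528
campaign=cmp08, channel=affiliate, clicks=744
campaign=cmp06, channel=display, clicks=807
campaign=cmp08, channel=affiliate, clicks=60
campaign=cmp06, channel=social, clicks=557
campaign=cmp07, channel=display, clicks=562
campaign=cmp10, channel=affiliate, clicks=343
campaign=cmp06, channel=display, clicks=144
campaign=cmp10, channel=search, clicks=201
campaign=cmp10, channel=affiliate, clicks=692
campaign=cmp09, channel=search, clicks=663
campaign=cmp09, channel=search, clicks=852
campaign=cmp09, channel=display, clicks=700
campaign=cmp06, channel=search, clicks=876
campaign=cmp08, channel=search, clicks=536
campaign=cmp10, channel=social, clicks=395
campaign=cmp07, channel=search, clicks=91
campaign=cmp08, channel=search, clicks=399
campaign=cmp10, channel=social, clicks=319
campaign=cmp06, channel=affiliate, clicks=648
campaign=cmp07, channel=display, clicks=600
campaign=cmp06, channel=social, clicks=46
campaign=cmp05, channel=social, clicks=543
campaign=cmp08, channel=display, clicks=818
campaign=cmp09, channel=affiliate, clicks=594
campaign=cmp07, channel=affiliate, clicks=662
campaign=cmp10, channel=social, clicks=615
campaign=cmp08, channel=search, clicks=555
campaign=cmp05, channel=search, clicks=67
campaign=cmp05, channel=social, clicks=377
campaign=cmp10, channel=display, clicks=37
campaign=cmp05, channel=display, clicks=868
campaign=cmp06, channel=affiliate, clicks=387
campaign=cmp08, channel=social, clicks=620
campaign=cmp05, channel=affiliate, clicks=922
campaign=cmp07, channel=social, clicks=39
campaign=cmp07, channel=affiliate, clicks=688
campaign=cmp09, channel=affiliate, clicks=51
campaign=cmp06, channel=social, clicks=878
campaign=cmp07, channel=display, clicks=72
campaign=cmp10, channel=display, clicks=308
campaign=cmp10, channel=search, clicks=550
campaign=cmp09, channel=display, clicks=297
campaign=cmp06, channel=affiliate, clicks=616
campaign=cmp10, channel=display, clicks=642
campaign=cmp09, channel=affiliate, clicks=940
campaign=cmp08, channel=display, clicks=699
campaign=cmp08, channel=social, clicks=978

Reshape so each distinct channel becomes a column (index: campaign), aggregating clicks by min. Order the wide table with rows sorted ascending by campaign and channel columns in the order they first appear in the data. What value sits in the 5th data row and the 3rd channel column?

51

With rows sorted ascending by campaign, row 5 is campaign=cmp09. channel columns in first-appearance order: social, search, affiliate, display; column 3 is affiliate.
Long rows with campaign=cmp09, channel=affiliate: min(594, 51, 940) = 51.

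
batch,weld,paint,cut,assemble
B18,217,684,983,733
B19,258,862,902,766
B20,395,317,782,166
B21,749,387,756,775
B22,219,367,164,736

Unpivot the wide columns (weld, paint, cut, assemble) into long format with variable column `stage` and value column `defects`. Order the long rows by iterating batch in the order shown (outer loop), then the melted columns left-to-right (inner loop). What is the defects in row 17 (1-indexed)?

20 rows total (5 × 4). Row 17: index ⌊(17-1)/4⌋ = 4 into batch → B22; (17-1) mod 4 = 0 into the melted columns → weld.
So row 17 is (B22, weld, 219); defects = 219.

219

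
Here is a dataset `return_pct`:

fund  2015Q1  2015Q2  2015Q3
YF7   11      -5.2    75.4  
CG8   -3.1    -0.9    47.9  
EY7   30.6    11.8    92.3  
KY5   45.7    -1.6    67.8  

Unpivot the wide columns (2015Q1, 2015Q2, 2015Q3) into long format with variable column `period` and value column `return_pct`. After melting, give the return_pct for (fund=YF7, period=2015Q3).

75.4

Unpivoting turns each (fund, wide-column) pair into one long row.
The wide cell at row YF7, column 2015Q3 holds 75.4, so the long row (YF7, 2015Q3) has return_pct=75.4.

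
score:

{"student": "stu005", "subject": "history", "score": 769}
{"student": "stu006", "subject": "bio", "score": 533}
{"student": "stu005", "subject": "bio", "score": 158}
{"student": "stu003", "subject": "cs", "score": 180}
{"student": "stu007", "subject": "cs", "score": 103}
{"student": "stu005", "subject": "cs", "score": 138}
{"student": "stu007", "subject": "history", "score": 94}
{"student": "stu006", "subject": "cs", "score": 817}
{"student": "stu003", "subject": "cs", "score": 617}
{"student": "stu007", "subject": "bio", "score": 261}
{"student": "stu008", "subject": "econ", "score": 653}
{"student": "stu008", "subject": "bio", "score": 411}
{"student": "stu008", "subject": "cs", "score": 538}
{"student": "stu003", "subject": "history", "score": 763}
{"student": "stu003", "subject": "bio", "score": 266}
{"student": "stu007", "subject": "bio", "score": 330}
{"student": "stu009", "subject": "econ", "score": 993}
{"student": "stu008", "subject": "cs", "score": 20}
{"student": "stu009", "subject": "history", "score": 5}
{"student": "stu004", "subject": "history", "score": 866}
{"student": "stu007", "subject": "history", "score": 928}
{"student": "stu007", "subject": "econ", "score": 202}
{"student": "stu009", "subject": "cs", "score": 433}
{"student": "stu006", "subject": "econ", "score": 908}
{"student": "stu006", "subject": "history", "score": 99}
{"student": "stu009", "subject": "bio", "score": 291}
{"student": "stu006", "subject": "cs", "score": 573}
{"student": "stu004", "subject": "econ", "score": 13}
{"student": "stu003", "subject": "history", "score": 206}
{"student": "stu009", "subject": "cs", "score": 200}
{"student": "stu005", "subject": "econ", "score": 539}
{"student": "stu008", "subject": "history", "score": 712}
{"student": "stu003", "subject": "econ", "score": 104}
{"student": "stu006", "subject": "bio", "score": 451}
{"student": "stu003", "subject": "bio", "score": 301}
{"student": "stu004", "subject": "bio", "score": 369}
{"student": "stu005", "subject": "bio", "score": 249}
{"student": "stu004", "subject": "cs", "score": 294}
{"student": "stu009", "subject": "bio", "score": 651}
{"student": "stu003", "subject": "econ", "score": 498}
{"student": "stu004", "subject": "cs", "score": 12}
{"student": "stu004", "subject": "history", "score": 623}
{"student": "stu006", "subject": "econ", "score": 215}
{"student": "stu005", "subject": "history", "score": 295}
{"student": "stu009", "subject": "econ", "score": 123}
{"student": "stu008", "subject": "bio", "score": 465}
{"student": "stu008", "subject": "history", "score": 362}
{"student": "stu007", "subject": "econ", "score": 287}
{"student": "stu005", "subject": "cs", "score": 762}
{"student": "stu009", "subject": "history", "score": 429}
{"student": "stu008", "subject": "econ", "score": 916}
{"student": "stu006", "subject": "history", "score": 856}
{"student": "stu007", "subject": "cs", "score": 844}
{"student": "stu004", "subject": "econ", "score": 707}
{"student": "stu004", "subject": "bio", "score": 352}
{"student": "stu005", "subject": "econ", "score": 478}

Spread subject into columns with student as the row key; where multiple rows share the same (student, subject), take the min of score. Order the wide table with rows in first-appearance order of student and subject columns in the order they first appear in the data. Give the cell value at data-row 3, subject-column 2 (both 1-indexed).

With rows in first-appearance order of student, row 3 is student=stu003. subject columns in first-appearance order: history, bio, cs, econ; column 2 is bio.
Long rows with student=stu003, subject=bio: min(266, 301) = 266.

266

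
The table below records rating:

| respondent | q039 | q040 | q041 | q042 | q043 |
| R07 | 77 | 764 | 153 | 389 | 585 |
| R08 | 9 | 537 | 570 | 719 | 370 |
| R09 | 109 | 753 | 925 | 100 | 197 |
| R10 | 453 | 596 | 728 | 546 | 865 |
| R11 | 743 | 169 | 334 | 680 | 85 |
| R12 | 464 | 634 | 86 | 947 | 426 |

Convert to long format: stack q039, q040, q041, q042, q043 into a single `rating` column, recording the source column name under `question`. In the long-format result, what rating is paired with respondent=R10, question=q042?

Unpivoting turns each (respondent, wide-column) pair into one long row.
The wide cell at row R10, column q042 holds 546, so the long row (R10, q042) has rating=546.

546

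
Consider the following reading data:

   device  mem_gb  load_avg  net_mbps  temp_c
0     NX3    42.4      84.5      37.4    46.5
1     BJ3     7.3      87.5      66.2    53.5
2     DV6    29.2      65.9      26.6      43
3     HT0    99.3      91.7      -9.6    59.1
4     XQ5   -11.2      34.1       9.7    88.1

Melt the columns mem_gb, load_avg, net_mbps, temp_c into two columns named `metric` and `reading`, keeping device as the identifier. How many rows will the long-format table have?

5 device values × 4 melted columns = 20 rows.

20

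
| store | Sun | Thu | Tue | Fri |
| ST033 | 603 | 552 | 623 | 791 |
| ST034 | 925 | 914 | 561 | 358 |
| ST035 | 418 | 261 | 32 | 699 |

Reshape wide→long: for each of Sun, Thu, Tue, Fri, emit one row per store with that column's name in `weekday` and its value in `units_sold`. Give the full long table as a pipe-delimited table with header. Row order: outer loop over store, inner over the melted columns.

| store | weekday | units_sold |
| ST033 | Sun | 603 |
| ST033 | Thu | 552 |
| ST033 | Tue | 623 |
| ST033 | Fri | 791 |
| ST034 | Sun | 925 |
| ST034 | Thu | 914 |
| ST034 | Tue | 561 |
| ST034 | Fri | 358 |
| ST035 | Sun | 418 |
| ST035 | Thu | 261 |
| ST035 | Tue | 32 |
| ST035 | Fri | 699 |

Each (store, column) pair becomes one row: 3 × 4 = 12 rows.
For example, (ST033, Sun) → units_sold=603.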